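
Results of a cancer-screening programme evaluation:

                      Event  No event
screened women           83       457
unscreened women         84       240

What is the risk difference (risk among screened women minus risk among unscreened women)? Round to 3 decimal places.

risk, screened women = 83/540 = 0.1537
risk, unscreened women = 84/324 = 0.2593
risk difference = 0.1537 − 0.2593 = -0.106

RD ≈ -0.106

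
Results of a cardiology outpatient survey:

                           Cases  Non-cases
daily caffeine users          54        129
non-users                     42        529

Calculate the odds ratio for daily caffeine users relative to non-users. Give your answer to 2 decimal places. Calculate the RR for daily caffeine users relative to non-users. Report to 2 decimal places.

OR = 5.27; RR = 4.01

OR = (54 × 529) / (129 × 42) = 28566/5418 ≈ 5.27
risk, daily caffeine users = 54/183 = 0.2951
risk, non-users = 42/571 = 0.0736
RR = 0.2951 / 0.0736 = 4.01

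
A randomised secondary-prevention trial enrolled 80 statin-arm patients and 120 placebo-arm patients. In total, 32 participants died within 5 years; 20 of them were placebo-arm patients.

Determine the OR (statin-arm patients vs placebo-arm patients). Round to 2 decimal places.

0.88

statin-arm patients with the outcome: 32 − 20 = 12
statin-arm patients without the outcome: 80 − 12 = 68
placebo-arm patients without the outcome: 120 − 20 = 100
OR = (12 × 100) / (68 × 20) = 1200/1360 ≈ 0.88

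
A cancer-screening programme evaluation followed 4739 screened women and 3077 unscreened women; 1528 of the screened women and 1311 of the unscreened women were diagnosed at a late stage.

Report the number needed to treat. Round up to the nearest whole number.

risk, screened women = 1528/4739 = 0.322431
risk, unscreened women = 1311/3077 = 0.426064
absolute risk difference = 0.103633
1 / 0.103633 = 9.649 → round up → 10

10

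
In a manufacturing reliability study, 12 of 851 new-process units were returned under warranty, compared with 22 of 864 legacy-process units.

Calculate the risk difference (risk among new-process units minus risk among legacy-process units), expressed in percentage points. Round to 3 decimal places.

risk, new-process units = 12/851 = 0.01410
risk, legacy-process units = 22/864 = 0.02546
risk difference = 0.01410 − 0.02546 = -0.01136 → -1.136 percentage points

RD = -1.136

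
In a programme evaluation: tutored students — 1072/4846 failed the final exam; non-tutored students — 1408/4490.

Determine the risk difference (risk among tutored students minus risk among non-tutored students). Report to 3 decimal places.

-0.092

risk, tutored students = 1072/4846 = 0.2212
risk, non-tutored students = 1408/4490 = 0.3136
risk difference = 0.2212 − 0.3136 = -0.092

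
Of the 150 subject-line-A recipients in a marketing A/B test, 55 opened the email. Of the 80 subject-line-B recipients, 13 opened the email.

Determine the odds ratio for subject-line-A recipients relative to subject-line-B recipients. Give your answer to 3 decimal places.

odds, subject-line-A recipients = 55/95 = 0.5789
odds, subject-line-B recipients = 13/67 = 0.1940
OR = 0.5789 / 0.1940 = 2.984

2.984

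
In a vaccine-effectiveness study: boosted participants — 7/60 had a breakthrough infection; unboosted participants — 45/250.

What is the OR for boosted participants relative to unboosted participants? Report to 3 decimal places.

odds, boosted participants = 7/53 = 0.1321
odds, unboosted participants = 45/205 = 0.2195
OR = 0.1321 / 0.2195 = 0.602

0.602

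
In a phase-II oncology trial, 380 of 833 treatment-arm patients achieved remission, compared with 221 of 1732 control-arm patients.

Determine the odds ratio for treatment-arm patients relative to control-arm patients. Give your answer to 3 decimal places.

OR = (380 × 1511) / (453 × 221) = 574180/100113 ≈ 5.735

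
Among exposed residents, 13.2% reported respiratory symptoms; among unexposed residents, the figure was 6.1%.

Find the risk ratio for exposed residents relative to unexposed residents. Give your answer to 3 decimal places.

RR = 0.1320 / 0.0610 = 2.164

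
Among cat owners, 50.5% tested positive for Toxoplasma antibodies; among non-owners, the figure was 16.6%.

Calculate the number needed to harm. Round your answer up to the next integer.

NNH ≈ 3

absolute risk difference = 0.339000
1 / 0.339000 = 2.950 → round up → 3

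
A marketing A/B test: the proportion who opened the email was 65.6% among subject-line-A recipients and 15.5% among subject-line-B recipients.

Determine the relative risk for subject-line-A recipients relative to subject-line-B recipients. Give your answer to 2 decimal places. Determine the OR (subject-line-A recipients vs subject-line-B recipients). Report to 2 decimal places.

RR = 4.23; OR = 10.40

RR = 0.6560 / 0.1550 = 4.23
odds, subject-line-A recipients = 0.6560/0.3440 = 1.9070
odds, subject-line-B recipients = 0.1550/0.8450 = 0.1834
OR = 1.9070 / 0.1834 = 10.40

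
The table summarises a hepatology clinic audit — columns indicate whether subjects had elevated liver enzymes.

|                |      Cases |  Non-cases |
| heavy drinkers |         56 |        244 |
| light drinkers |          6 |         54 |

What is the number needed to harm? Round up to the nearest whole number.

risk, heavy drinkers = 56/300 = 0.186667
risk, light drinkers = 6/60 = 0.100000
absolute risk difference = 0.086667
1 / 0.086667 = 11.538 → round up → 12

12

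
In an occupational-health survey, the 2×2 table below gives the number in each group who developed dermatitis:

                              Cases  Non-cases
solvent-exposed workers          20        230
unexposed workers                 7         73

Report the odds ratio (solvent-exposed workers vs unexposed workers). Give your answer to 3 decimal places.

OR = (20 × 73) / (230 × 7) = 1460/1610 ≈ 0.907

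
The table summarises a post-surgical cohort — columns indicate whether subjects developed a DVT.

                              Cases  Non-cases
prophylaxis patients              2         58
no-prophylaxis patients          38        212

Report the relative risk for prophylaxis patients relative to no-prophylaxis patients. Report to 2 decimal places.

risk, prophylaxis patients = 2/60 = 0.03333
risk, no-prophylaxis patients = 38/250 = 0.15200
RR = 0.03333 / 0.15200 = 0.22

RR: 0.22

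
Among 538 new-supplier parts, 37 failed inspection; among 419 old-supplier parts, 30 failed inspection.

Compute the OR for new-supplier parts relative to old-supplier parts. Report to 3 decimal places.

odds, new-supplier parts = 37/501 = 0.0739
odds, old-supplier parts = 30/389 = 0.0771
OR = 0.0739 / 0.0771 = 0.958

0.958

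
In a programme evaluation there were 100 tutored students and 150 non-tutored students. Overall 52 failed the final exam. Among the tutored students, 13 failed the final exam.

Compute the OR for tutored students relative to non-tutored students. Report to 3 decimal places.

tutored students without the outcome: 100 − 13 = 87
non-tutored students with the outcome: 52 − 13 = 39
non-tutored students without the outcome: 150 − 39 = 111
OR = (13 × 111) / (87 × 39) = 1443/3393 ≈ 0.425

OR ≈ 0.425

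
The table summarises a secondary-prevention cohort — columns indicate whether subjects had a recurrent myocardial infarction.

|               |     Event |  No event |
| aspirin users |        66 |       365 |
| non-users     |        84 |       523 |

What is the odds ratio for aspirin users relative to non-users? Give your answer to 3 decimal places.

OR = (66 × 523) / (365 × 84) = 34518/30660 ≈ 1.126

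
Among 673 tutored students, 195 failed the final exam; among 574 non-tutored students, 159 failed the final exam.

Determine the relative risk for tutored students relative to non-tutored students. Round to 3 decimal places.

risk, tutored students = 195/673 = 0.2897
risk, non-tutored students = 159/574 = 0.2770
RR = 0.2897 / 0.2770 = 1.046

RR ≈ 1.046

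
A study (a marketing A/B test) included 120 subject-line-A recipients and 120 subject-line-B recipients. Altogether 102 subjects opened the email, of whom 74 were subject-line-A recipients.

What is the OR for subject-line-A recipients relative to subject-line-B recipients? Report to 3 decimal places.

5.286

subject-line-A recipients without the outcome: 120 − 74 = 46
subject-line-B recipients with the outcome: 102 − 74 = 28
subject-line-B recipients without the outcome: 120 − 28 = 92
OR = (74 × 92) / (46 × 28) = 6808/1288 ≈ 5.286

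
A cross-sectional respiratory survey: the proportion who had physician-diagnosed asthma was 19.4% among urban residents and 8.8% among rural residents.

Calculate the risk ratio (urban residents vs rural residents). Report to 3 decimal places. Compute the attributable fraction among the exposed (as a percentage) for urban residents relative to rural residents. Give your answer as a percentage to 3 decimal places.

RR = 0.1940 / 0.0880 = 2.205
AR% = (0.1940 − 0.0880) / 0.1940 = 0.5464 → 54.639%

RR = 2.205; AR% = 54.639%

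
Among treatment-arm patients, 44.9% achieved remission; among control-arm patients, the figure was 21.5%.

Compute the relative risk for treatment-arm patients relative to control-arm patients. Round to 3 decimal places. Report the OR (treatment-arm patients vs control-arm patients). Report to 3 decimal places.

RR = 0.4490 / 0.2150 = 2.088
odds, treatment-arm patients = 0.4490/0.5510 = 0.8149
odds, control-arm patients = 0.2150/0.7850 = 0.2739
OR = 0.8149 / 0.2739 = 2.975

RR = 2.088; OR = 2.975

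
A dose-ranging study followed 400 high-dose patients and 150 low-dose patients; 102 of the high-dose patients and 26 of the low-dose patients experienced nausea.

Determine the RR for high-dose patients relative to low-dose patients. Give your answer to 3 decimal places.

RR: 1.471

risk, high-dose patients = 102/400 = 0.2550
risk, low-dose patients = 26/150 = 0.1733
RR = 0.2550 / 0.1733 = 1.471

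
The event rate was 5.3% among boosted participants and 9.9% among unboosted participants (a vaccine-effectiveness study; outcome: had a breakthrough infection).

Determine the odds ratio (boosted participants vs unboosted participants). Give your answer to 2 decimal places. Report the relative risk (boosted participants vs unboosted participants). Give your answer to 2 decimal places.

odds, boosted participants = 0.0530/0.9470 = 0.0560
odds, unboosted participants = 0.0990/0.9010 = 0.1099
OR = 0.0560 / 0.1099 = 0.51
RR = 0.0530 / 0.0990 = 0.54

OR = 0.51; RR = 0.54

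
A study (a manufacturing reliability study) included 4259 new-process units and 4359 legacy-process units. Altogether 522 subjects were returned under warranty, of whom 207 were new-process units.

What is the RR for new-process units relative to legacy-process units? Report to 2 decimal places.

new-process units without the outcome: 4259 − 207 = 4052
legacy-process units with the outcome: 522 − 207 = 315
legacy-process units without the outcome: 4359 − 315 = 4044
risk, new-process units = 207/4259 = 0.04860
risk, legacy-process units = 315/4359 = 0.07226
RR = 0.04860 / 0.07226 = 0.67

0.67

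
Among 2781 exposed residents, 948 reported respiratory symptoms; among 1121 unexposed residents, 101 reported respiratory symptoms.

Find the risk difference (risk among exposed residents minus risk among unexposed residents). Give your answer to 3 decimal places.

0.251

risk, exposed residents = 948/2781 = 0.3409
risk, unexposed residents = 101/1121 = 0.0901
risk difference = 0.3409 − 0.0901 = 0.251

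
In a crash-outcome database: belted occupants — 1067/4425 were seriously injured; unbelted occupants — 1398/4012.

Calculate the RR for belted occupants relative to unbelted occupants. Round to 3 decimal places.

RR ≈ 0.692

risk, belted occupants = 1067/4425 = 0.2411
risk, unbelted occupants = 1398/4012 = 0.3485
RR = 0.2411 / 0.3485 = 0.692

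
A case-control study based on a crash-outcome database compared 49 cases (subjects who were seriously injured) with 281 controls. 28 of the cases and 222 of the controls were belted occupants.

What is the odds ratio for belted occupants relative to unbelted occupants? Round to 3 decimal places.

OR = (28 × 59) / (222 × 21) = 1652/4662 ≈ 0.354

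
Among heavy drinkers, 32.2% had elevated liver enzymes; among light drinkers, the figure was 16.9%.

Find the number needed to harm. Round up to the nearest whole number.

absolute risk difference = 0.153000
1 / 0.153000 = 6.536 → round up → 7

7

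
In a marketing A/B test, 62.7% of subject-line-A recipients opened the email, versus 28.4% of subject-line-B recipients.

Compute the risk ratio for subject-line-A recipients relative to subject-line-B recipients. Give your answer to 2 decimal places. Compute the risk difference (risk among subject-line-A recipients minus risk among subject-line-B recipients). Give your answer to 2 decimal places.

RR = 0.6270 / 0.2840 = 2.21
risk difference = 0.6270 − 0.2840 = 0.34

RR = 2.21; RD = 0.34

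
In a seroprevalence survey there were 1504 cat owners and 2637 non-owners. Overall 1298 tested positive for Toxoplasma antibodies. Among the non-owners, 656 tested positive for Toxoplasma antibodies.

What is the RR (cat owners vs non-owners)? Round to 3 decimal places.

RR = 1.716

cat owners with the outcome: 1298 − 656 = 642
cat owners without the outcome: 1504 − 642 = 862
non-owners without the outcome: 2637 − 656 = 1981
risk, cat owners = 642/1504 = 0.4269
risk, non-owners = 656/2637 = 0.2488
RR = 0.4269 / 0.2488 = 1.716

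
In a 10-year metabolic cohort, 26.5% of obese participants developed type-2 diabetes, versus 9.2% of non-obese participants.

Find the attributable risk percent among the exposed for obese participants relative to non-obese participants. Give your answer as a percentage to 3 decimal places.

AR% = (0.2650 − 0.0920) / 0.2650 = 0.6528 → 65.283%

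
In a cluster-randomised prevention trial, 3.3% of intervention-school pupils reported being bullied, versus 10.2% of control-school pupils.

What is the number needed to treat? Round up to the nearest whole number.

absolute risk difference = 0.069000
1 / 0.069000 = 14.493 → round up → 15

15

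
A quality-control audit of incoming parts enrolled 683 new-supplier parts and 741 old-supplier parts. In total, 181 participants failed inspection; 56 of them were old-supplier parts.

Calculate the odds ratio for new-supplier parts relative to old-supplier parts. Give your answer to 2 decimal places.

new-supplier parts with the outcome: 181 − 56 = 125
new-supplier parts without the outcome: 683 − 125 = 558
old-supplier parts without the outcome: 741 − 56 = 685
OR = (125 × 685) / (558 × 56) = 85625/31248 ≈ 2.74

OR: 2.74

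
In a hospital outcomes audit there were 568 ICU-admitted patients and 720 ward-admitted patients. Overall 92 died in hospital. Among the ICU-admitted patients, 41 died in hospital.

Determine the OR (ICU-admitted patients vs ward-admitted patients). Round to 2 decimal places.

ICU-admitted patients without the outcome: 568 − 41 = 527
ward-admitted patients with the outcome: 92 − 41 = 51
ward-admitted patients without the outcome: 720 − 51 = 669
odds, ICU-admitted patients = 41/527 = 0.0778
odds, ward-admitted patients = 51/669 = 0.0762
OR = 0.0778 / 0.0762 = 1.02

OR = 1.02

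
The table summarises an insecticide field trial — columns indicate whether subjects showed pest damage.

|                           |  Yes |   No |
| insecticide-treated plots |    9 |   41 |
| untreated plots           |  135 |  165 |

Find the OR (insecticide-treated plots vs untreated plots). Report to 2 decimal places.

OR = (9 × 165) / (41 × 135) = 1485/5535 ≈ 0.27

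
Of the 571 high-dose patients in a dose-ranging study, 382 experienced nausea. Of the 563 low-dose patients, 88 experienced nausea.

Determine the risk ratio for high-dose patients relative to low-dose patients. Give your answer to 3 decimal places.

RR ≈ 4.280

risk, high-dose patients = 382/571 = 0.6690
risk, low-dose patients = 88/563 = 0.1563
RR = 0.6690 / 0.1563 = 4.280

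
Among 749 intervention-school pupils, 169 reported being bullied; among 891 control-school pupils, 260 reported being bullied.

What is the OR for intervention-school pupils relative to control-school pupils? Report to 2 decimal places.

OR = (169 × 631) / (580 × 260) = 106639/150800 ≈ 0.71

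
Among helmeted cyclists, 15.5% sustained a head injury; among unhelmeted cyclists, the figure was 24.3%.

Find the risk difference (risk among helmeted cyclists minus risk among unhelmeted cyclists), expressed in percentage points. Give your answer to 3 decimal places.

RD ≈ -8.800

risk difference = 0.1550 − 0.2430 = -0.0880 → -8.800 percentage points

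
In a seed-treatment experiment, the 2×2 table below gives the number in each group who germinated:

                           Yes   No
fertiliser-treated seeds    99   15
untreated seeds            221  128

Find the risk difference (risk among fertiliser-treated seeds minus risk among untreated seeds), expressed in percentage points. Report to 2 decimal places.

RD: 23.52

risk, fertiliser-treated seeds = 99/114 = 0.8684
risk, untreated seeds = 221/349 = 0.6332
risk difference = 0.8684 − 0.6332 = 0.2352 → 23.52 percentage points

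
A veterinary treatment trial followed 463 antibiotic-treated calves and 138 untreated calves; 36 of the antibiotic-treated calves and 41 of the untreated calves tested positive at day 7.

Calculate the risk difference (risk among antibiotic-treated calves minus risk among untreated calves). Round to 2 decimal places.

-0.22

risk, antibiotic-treated calves = 36/463 = 0.0778
risk, untreated calves = 41/138 = 0.2971
risk difference = 0.0778 − 0.2971 = -0.22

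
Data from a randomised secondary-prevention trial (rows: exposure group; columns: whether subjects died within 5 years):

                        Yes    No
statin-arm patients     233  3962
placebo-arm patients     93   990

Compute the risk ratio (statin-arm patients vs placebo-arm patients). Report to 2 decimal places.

0.65

risk, statin-arm patients = 233/4195 = 0.0555
risk, placebo-arm patients = 93/1083 = 0.0859
RR = 0.0555 / 0.0859 = 0.65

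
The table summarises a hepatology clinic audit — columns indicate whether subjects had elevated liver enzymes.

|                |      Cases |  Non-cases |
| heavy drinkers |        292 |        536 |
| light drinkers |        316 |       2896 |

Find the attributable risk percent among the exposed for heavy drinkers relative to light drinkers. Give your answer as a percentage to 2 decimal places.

72.10%

risk, heavy drinkers = 292/828 = 0.3527
risk, light drinkers = 316/3212 = 0.0984
AR% = (0.3527 − 0.0984) / 0.3527 = 0.7210 → 72.10%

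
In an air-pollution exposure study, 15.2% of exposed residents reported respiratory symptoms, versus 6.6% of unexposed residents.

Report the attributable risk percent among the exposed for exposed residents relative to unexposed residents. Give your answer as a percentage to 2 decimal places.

AR% = (0.1520 − 0.0660) / 0.1520 = 0.5658 → 56.58%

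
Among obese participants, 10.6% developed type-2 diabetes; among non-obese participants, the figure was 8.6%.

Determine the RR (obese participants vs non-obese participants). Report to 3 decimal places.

RR = 0.1060 / 0.0860 = 1.233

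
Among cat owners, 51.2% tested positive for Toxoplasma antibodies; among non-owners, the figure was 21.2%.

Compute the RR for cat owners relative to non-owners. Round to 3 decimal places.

RR = 0.5120 / 0.2120 = 2.415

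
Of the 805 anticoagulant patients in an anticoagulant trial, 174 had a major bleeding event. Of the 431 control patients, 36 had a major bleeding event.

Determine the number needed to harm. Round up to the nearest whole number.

8

risk, anticoagulant patients = 174/805 = 0.216149
risk, control patients = 36/431 = 0.083527
absolute risk difference = 0.132622
1 / 0.132622 = 7.540 → round up → 8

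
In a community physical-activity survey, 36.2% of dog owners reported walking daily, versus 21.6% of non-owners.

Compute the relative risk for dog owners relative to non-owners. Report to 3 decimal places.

RR = 0.3620 / 0.2160 = 1.676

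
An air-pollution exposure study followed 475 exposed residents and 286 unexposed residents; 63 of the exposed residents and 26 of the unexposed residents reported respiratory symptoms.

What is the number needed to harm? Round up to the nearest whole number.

risk, exposed residents = 63/475 = 0.132632
risk, unexposed residents = 26/286 = 0.090909
absolute risk difference = 0.041722
1 / 0.041722 = 23.968 → round up → 24

24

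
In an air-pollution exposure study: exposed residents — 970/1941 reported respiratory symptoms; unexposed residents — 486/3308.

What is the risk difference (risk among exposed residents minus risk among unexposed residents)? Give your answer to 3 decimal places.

risk, exposed residents = 970/1941 = 0.4997
risk, unexposed residents = 486/3308 = 0.1469
risk difference = 0.4997 − 0.1469 = 0.353

RD = 0.353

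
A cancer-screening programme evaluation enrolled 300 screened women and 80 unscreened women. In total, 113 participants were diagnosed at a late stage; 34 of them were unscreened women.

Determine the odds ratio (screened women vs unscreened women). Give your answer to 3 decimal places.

screened women with the outcome: 113 − 34 = 79
screened women without the outcome: 300 − 79 = 221
unscreened women without the outcome: 80 − 34 = 46
odds, screened women = 79/221 = 0.3575
odds, unscreened women = 34/46 = 0.7391
OR = 0.3575 / 0.7391 = 0.484

0.484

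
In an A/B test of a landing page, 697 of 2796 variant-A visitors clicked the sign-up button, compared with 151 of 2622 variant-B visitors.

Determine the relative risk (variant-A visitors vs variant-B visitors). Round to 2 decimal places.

risk, variant-A visitors = 697/2796 = 0.2493
risk, variant-B visitors = 151/2622 = 0.0576
RR = 0.2493 / 0.0576 = 4.33

4.33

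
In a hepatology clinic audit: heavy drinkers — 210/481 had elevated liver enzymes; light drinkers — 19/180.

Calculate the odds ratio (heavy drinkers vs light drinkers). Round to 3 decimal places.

OR = (210 × 161) / (271 × 19) = 33810/5149 ≈ 6.566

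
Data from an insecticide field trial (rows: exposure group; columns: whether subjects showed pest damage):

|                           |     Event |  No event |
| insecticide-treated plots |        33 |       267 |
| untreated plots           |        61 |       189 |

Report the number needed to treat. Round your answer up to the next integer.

NNT = 8

risk, insecticide-treated plots = 33/300 = 0.110000
risk, untreated plots = 61/250 = 0.244000
absolute risk difference = 0.134000
1 / 0.134000 = 7.463 → round up → 8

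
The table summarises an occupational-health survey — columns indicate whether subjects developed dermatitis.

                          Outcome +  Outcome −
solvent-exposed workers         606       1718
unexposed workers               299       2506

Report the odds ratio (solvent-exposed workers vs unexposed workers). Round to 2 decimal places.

OR = (606 × 2506) / (1718 × 299) = 1518636/513682 ≈ 2.96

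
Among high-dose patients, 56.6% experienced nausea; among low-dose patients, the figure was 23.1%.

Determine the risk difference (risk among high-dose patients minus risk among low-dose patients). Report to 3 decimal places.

risk difference = 0.5660 − 0.2310 = 0.335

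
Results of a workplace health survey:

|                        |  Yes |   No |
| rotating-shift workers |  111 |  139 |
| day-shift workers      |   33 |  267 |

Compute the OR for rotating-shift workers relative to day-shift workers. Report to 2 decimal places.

OR = (111 × 267) / (139 × 33) = 29637/4587 ≈ 6.46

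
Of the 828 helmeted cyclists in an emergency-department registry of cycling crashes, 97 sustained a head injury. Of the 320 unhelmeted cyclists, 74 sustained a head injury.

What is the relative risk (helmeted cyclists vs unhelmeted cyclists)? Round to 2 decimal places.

0.51

risk, helmeted cyclists = 97/828 = 0.1171
risk, unhelmeted cyclists = 74/320 = 0.2313
RR = 0.1171 / 0.2313 = 0.51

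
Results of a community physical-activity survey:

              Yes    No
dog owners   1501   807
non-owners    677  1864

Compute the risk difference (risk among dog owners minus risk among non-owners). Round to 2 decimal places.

0.38

risk, dog owners = 1501/2308 = 0.6503
risk, non-owners = 677/2541 = 0.2664
risk difference = 0.6503 − 0.2664 = 0.38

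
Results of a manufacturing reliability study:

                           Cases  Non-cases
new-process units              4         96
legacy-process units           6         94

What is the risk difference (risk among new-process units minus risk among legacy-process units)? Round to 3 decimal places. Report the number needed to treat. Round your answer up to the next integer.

RD = -0.020; NNT = 50

risk, new-process units = 4/100 = 0.04000
risk, legacy-process units = 6/100 = 0.06000
risk difference = 0.04000 − 0.06000 = -0.020
absolute risk difference = 0.020000
1 / 0.020000 = 50.000 → round up → 50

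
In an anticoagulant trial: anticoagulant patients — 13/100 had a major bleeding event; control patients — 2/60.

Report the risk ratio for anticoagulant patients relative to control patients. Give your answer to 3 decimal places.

RR = 3.900

risk, anticoagulant patients = 13/100 = 0.13000
risk, control patients = 2/60 = 0.03333
RR = 0.13000 / 0.03333 = 3.900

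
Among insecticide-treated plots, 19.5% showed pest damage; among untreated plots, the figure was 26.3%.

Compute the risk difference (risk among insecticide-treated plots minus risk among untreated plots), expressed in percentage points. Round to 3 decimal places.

risk difference = 0.1950 − 0.2630 = -0.0680 → -6.800 percentage points

-6.800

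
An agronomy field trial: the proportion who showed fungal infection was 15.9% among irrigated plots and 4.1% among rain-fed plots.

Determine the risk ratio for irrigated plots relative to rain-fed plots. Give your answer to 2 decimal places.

RR = 0.15900 / 0.04100 = 3.88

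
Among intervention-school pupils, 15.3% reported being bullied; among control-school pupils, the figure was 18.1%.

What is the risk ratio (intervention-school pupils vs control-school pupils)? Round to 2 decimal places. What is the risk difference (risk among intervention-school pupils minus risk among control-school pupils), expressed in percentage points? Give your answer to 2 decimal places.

RR = 0.85; RD = -2.80

RR = 0.1530 / 0.1810 = 0.85
risk difference = 0.1530 − 0.1810 = -0.0280 → -2.80 percentage points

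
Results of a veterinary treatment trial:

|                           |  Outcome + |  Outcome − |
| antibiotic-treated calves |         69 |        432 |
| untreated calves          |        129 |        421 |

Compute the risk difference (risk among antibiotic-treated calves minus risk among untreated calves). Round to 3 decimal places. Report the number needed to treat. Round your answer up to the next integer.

risk, antibiotic-treated calves = 69/501 = 0.1377
risk, untreated calves = 129/550 = 0.2345
risk difference = 0.1377 − 0.2345 = -0.097
absolute risk difference = 0.096821
1 / 0.096821 = 10.328 → round up → 11

RD = -0.097; NNT = 11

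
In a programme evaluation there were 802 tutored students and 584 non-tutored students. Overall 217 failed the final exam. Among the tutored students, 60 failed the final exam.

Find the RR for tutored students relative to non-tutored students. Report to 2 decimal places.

tutored students without the outcome: 802 − 60 = 742
non-tutored students with the outcome: 217 − 60 = 157
non-tutored students without the outcome: 584 − 157 = 427
risk, tutored students = 60/802 = 0.0748
risk, non-tutored students = 157/584 = 0.2688
RR = 0.0748 / 0.2688 = 0.28

RR ≈ 0.28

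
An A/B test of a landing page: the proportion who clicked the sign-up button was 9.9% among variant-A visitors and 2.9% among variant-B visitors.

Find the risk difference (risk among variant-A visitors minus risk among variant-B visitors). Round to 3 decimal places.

risk difference = 0.09900 − 0.02900 = 0.070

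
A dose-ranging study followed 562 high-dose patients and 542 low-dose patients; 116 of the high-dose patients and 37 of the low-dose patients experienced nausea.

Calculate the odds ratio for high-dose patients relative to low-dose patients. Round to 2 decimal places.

OR = (116 × 505) / (446 × 37) = 58580/16502 ≈ 3.55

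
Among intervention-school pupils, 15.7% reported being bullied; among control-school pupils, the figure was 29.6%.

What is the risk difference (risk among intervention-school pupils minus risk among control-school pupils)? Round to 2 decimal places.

risk difference = 0.1570 − 0.2960 = -0.14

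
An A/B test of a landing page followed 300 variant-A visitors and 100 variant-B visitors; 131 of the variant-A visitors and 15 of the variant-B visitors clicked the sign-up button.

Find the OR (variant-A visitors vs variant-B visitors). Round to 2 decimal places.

odds, variant-A visitors = 131/169 = 0.7751
odds, variant-B visitors = 15/85 = 0.1765
OR = 0.7751 / 0.1765 = 4.39

OR ≈ 4.39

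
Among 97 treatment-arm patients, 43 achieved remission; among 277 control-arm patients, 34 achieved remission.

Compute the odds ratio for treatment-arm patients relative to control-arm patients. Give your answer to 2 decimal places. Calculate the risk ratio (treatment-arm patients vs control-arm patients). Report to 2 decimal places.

OR = (43 × 243) / (54 × 34) = 10449/1836 ≈ 5.69
risk, treatment-arm patients = 43/97 = 0.4433
risk, control-arm patients = 34/277 = 0.1227
RR = 0.4433 / 0.1227 = 3.61

OR = 5.69; RR = 3.61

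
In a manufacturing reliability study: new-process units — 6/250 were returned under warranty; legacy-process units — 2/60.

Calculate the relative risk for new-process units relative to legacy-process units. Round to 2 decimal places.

risk, new-process units = 6/250 = 0.02400
risk, legacy-process units = 2/60 = 0.03333
RR = 0.02400 / 0.03333 = 0.72

0.72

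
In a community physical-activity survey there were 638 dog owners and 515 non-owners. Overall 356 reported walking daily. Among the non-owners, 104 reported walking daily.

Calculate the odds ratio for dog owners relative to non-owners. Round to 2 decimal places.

dog owners with the outcome: 356 − 104 = 252
dog owners without the outcome: 638 − 252 = 386
non-owners without the outcome: 515 − 104 = 411
odds, dog owners = 252/386 = 0.6528
odds, non-owners = 104/411 = 0.2530
OR = 0.6528 / 0.2530 = 2.58

2.58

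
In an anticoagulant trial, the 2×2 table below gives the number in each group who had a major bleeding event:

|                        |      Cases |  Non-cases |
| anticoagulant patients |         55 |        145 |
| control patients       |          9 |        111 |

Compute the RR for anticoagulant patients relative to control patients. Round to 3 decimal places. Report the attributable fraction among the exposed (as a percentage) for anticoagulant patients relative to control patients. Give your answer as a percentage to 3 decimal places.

risk, anticoagulant patients = 55/200 = 0.2750
risk, control patients = 9/120 = 0.0750
RR = 0.2750 / 0.0750 = 3.667
AR% = (0.2750 − 0.0750) / 0.2750 = 0.7273 → 72.727%

RR = 3.667; AR% = 72.727%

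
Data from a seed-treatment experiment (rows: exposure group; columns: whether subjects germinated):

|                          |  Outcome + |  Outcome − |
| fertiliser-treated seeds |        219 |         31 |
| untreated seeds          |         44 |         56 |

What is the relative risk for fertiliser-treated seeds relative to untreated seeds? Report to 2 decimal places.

1.99

risk, fertiliser-treated seeds = 219/250 = 0.8760
risk, untreated seeds = 44/100 = 0.4400
RR = 0.8760 / 0.4400 = 1.99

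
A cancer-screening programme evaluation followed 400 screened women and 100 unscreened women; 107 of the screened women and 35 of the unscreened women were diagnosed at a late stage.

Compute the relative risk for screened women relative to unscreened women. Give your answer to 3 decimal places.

RR = 0.764

risk, screened women = 107/400 = 0.2675
risk, unscreened women = 35/100 = 0.3500
RR = 0.2675 / 0.3500 = 0.764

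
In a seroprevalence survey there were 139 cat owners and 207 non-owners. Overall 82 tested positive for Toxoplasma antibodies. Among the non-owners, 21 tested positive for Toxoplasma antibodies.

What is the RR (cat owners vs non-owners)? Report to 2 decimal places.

cat owners with the outcome: 82 − 21 = 61
cat owners without the outcome: 139 − 61 = 78
non-owners without the outcome: 207 − 21 = 186
risk, cat owners = 61/139 = 0.4388
risk, non-owners = 21/207 = 0.1014
RR = 0.4388 / 0.1014 = 4.33

RR: 4.33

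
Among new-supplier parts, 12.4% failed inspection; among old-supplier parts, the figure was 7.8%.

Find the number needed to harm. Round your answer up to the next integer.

22

absolute risk difference = 0.046000
1 / 0.046000 = 21.739 → round up → 22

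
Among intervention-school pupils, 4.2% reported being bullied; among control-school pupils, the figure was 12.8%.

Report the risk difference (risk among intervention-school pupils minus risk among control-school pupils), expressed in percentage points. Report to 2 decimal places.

risk difference = 0.04200 − 0.12800 = -0.08600 → -8.60 percentage points

-8.60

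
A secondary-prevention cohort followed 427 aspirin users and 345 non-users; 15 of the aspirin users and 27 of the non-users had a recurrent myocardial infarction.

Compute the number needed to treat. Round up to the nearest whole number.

risk, aspirin users = 15/427 = 0.035129
risk, non-users = 27/345 = 0.078261
absolute risk difference = 0.043132
1 / 0.043132 = 23.185 → round up → 24

NNT: 24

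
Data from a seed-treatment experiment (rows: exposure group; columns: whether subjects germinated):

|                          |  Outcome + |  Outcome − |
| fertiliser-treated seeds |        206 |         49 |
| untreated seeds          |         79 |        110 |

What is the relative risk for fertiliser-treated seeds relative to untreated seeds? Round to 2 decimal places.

risk, fertiliser-treated seeds = 206/255 = 0.8078
risk, untreated seeds = 79/189 = 0.4180
RR = 0.8078 / 0.4180 = 1.93

RR ≈ 1.93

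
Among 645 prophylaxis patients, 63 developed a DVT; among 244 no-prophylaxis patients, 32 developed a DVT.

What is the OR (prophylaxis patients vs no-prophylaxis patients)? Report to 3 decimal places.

OR ≈ 0.717

odds, prophylaxis patients = 63/582 = 0.1082
odds, no-prophylaxis patients = 32/212 = 0.1509
OR = 0.1082 / 0.1509 = 0.717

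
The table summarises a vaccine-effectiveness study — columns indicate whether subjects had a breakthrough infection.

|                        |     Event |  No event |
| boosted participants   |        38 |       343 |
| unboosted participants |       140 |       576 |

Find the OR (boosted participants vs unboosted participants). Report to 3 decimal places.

OR = (38 × 576) / (343 × 140) = 21888/48020 ≈ 0.456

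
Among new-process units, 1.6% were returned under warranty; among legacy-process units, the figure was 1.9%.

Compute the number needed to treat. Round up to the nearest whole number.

absolute risk difference = 0.003000
1 / 0.003000 = 333.333 → round up → 334

NNT: 334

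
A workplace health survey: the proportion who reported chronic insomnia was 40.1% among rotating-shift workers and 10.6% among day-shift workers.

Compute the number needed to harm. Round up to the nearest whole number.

NNH ≈ 4

absolute risk difference = 0.295000
1 / 0.295000 = 3.390 → round up → 4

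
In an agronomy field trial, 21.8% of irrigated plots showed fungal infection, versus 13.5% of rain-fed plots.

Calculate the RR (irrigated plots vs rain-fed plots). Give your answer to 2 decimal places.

RR = 0.2180 / 0.1350 = 1.61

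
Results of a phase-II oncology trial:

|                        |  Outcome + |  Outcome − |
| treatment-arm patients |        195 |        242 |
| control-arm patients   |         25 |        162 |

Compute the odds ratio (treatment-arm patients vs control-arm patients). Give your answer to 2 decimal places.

OR = (195 × 162) / (242 × 25) = 31590/6050 ≈ 5.22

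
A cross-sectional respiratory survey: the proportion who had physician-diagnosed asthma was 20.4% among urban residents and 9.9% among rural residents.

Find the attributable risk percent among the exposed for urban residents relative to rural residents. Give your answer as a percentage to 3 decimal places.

AR% = (0.2040 − 0.0990) / 0.2040 = 0.5147 → 51.471%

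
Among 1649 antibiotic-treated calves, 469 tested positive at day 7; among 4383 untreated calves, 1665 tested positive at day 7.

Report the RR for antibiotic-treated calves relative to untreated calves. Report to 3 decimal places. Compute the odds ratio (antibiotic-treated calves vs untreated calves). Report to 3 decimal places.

RR = 0.749; OR = 0.649

risk, antibiotic-treated calves = 469/1649 = 0.2844
risk, untreated calves = 1665/4383 = 0.3799
RR = 0.2844 / 0.3799 = 0.749
OR = (469 × 2718) / (1180 × 1665) = 1274742/1964700 ≈ 0.649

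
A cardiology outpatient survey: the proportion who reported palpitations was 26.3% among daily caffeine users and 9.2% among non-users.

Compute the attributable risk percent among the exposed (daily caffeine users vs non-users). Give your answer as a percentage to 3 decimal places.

AR% = (0.2630 − 0.0920) / 0.2630 = 0.6502 → 65.019%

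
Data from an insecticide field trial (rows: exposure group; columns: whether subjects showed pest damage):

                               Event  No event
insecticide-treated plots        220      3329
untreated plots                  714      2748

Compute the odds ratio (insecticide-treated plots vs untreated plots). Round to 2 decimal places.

OR = (220 × 2748) / (3329 × 714) = 604560/2376906 ≈ 0.25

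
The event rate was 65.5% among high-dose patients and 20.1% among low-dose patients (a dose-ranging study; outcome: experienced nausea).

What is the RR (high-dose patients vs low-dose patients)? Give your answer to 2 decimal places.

RR = 0.6550 / 0.2010 = 3.26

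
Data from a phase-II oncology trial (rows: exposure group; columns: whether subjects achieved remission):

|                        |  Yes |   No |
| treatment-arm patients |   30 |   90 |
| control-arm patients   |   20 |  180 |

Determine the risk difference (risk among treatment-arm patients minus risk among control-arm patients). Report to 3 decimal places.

risk, treatment-arm patients = 30/120 = 0.2500
risk, control-arm patients = 20/200 = 0.1000
risk difference = 0.2500 − 0.1000 = 0.150

0.150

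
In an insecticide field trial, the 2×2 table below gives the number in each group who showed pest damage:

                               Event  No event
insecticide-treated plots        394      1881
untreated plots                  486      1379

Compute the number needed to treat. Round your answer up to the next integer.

risk, insecticide-treated plots = 394/2275 = 0.173187
risk, untreated plots = 486/1865 = 0.260590
absolute risk difference = 0.087403
1 / 0.087403 = 11.441 → round up → 12

NNT = 12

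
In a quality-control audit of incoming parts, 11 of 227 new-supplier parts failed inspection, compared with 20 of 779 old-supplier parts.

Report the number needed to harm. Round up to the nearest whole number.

risk, new-supplier parts = 11/227 = 0.048458
risk, old-supplier parts = 20/779 = 0.025674
absolute risk difference = 0.022784
1 / 0.022784 = 43.890 → round up → 44

44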